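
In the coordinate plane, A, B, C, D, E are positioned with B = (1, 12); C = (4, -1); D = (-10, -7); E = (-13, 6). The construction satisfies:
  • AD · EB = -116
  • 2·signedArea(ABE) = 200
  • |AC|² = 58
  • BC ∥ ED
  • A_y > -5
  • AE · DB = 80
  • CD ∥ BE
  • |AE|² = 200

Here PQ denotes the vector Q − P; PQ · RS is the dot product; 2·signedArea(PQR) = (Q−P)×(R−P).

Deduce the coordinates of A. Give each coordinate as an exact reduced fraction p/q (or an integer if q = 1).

1. A_x = -3  [2·signedArea(ABE) = 200 ∩ AD · EB = -116]
2. A_y = -4  [2·signedArea(ABE) = 200 ∩ AD · EB = -116]
   → A = (-3, -4)

A = (-3, -4)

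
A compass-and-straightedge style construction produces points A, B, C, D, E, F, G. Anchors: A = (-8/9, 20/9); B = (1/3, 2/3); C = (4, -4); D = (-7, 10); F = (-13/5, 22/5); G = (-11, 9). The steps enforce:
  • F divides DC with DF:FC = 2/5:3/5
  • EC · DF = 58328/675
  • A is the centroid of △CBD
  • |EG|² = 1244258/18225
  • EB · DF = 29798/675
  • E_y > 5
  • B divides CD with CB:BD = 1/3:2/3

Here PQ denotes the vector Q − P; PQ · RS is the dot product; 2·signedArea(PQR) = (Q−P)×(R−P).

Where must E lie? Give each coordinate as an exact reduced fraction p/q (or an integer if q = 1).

E = (-472/135, 748/135)

1. E_x = -472/135  [line -22/5·x + 28/5·y + -31328/675 = 0 ∩ |EG|² = 1244258/18225]
2. E_y = 748/135  [line -22/5·x + 28/5·y + -31328/675 = 0 ∩ |EG|² = 1244258/18225]
   → E = (-472/135, 748/135)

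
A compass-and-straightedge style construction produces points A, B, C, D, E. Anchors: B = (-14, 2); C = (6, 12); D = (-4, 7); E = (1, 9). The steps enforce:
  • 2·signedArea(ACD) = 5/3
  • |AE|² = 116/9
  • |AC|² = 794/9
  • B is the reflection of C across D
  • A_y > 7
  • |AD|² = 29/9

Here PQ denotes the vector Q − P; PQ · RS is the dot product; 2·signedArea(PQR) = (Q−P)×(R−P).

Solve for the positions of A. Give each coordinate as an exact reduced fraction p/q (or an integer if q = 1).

A = (-7/3, 23/3)

1. A_x = -7/3  [line 5·x + -10·y + 265/3 = 0 ∩ |AD|² = 29/9]
2. A_y = 23/3  [line 5·x + -10·y + 265/3 = 0 ∩ |AD|² = 29/9]
   → A = (-7/3, 23/3)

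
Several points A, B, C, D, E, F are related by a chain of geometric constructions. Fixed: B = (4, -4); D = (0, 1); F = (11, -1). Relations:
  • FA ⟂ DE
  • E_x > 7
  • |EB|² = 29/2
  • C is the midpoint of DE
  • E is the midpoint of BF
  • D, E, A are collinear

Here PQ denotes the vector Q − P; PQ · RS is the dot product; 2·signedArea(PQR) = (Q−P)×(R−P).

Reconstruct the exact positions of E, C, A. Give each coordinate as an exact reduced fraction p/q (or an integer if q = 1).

1. E_x = 15/2  [E is the midpoint of BF]
2. E_y = -5/2  [E is the midpoint of BF]
   → E = (15/2, -5/2)
3. C_x = 15/4  [C is the midpoint of DE]
4. C_y = -3/4  [C is the midpoint of DE]
   → C = (15/4, -3/4)
5. A_x = 2685/274  [D, E, A are collinear ∩ FA ⟂ DE]
6. A_y = -979/274  [D, E, A are collinear ∩ FA ⟂ DE]
   → A = (2685/274, -979/274)

A = (2685/274, -979/274)
C = (15/4, -3/4)
E = (15/2, -5/2)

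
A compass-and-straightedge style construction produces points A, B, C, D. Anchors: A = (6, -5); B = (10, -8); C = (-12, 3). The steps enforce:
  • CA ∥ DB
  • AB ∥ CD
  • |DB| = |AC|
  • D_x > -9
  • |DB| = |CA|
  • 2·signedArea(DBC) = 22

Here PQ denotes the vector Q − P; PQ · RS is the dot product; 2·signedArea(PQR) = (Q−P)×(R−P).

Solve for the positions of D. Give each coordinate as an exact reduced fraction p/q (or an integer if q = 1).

D = (-8, 0)

1. D_x = -8  [CA ∥ DB ∩ AB ∥ CD]
2. D_y = 0  [CA ∥ DB ∩ AB ∥ CD]
   → D = (-8, 0)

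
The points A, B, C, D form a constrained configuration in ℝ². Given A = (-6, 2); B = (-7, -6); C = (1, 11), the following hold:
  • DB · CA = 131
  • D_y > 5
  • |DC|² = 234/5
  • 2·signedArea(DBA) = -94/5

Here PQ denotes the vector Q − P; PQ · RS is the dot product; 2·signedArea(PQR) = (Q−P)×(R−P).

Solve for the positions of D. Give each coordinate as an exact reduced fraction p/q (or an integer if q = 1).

1. D_x = -16/5  [DB · CA = 131 ∩ 2·signedArea(DBA) = -94/5]
2. D_y = 28/5  [DB · CA = 131 ∩ 2·signedArea(DBA) = -94/5]
   → D = (-16/5, 28/5)

D = (-16/5, 28/5)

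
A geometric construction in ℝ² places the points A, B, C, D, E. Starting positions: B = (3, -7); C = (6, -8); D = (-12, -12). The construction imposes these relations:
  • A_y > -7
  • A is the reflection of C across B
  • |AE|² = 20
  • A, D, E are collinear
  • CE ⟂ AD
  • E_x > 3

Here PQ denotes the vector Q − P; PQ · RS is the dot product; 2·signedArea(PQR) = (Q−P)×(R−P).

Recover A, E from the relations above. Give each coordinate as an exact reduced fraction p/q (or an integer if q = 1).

1. A_x = 0  [A is the reflection of C across B]
2. A_y = -6  [A is the reflection of C across B]
   → A = (0, -6)
3. E_x = 4  [A, D, E are collinear ∩ CE ⟂ AD]
4. E_y = -4  [A, D, E are collinear ∩ CE ⟂ AD]
   → E = (4, -4)

A = (0, -6)
E = (4, -4)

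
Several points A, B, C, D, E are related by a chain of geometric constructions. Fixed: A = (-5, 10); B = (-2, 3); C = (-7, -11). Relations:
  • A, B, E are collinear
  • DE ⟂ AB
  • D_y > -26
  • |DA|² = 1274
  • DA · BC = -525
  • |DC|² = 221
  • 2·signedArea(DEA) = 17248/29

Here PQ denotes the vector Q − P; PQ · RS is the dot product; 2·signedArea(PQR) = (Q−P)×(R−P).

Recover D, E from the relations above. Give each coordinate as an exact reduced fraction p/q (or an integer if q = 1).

1. D_x = -12  [line 5·x + 14·y + 410 = 0 ∩ |DC|² = 221]
2. D_y = -25  [line 5·x + 14·y + 410 = 0 ∩ |DC|² = 221]
   → D = (-12, -25)
3. E_x = 191/29  [2·signedArea(DEA) = 17248/29 ∩ A, B, E are collinear]
4. E_y = -494/29  [2·signedArea(DEA) = 17248/29 ∩ A, B, E are collinear]
   → E = (191/29, -494/29)

D = (-12, -25)
E = (191/29, -494/29)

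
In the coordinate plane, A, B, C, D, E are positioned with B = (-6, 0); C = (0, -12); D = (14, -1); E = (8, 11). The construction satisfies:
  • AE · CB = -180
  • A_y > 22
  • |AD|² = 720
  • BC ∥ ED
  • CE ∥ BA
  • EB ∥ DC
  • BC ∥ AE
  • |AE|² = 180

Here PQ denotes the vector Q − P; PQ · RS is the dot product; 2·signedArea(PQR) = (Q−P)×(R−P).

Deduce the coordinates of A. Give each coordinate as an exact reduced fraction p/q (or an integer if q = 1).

A = (2, 23)

1. A_x = 2  [BC ∥ AE ∩ CE ∥ BA]
2. A_y = 23  [BC ∥ AE ∩ CE ∥ BA]
   → A = (2, 23)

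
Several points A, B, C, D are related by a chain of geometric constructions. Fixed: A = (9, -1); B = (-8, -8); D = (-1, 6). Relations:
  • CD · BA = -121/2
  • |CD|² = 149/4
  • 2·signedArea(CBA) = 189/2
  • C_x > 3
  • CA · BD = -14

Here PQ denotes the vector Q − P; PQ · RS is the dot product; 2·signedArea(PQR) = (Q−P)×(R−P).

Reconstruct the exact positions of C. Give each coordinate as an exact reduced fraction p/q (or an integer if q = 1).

1. C_x = 4  [CA · BD = -14 ∩ 2·signedArea(CBA) = 189/2]
2. C_y = 5/2  [CA · BD = -14 ∩ 2·signedArea(CBA) = 189/2]
   → C = (4, 5/2)

C = (4, 5/2)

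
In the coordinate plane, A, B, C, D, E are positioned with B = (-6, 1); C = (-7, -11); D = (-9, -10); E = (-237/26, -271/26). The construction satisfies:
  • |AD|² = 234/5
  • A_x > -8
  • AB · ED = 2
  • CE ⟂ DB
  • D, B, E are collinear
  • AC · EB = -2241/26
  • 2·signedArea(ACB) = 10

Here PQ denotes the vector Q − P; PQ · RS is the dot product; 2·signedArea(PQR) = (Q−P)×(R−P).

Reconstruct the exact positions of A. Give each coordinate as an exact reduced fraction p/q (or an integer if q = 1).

A = (-36/5, -17/5)

1. A_x = -36/5  [2·signedArea(ACB) = 10 ∩ AC · EB = -2241/26]
2. A_y = -17/5  [2·signedArea(ACB) = 10 ∩ AC · EB = -2241/26]
   → A = (-36/5, -17/5)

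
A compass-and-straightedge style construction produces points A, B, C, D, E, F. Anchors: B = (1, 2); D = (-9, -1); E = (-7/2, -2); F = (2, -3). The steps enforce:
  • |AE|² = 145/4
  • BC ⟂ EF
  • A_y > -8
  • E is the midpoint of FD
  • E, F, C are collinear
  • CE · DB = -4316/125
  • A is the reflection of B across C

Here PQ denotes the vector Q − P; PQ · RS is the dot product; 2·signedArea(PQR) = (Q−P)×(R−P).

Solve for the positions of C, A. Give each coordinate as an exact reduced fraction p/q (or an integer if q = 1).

1. C_x = 19/125  [E, F, C are collinear ∩ BC ⟂ EF]
2. C_y = -333/125  [E, F, C are collinear ∩ BC ⟂ EF]
   → C = (19/125, -333/125)
3. A_x = -87/125  [A is the reflection of B across C]
4. A_y = -916/125  [A is the reflection of B across C]
   → A = (-87/125, -916/125)

A = (-87/125, -916/125)
C = (19/125, -333/125)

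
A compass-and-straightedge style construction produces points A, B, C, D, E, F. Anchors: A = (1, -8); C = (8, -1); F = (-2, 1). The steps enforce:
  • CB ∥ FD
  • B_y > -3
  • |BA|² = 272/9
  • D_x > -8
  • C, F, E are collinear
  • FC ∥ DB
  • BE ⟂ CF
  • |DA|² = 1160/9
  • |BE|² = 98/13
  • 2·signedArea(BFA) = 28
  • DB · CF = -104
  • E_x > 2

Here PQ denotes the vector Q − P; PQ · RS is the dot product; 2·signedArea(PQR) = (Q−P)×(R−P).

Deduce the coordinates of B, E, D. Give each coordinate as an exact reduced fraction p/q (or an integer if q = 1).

1. B_x = 7/3  [line 9·x + 3·y + -13 = 0 ∩ |BA|² = 272/9]
2. B_y = -8/3  [line 9·x + 3·y + -13 = 0 ∩ |BA|² = 272/9]
   → B = (7/3, -8/3)
3. E_x = 112/39  [C, F, E are collinear ∩ BE ⟂ CF]
4. E_y = 1/39  [C, F, E are collinear ∩ BE ⟂ CF]
   → E = (112/39, 1/39)
5. D_x = -23/3  [FC ∥ DB ∩ CB ∥ FD]
6. D_y = -2/3  [FC ∥ DB ∩ CB ∥ FD]
   → D = (-23/3, -2/3)

B = (7/3, -8/3)
D = (-23/3, -2/3)
E = (112/39, 1/39)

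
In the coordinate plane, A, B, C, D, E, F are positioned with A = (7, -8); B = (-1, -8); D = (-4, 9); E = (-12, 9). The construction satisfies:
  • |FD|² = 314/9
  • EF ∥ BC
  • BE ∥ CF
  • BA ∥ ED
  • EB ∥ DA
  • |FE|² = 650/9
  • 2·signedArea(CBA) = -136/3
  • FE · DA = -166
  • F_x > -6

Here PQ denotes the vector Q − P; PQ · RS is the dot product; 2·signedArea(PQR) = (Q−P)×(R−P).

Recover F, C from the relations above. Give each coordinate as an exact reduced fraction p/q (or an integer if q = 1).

1. F_x = -17/3  [line -11·x + 17·y + -119 = 0 ∩ |FE|² = 650/9]
2. F_y = 10/3  [line -11·x + 17·y + -119 = 0 ∩ |FE|² = 650/9]
   → F = (-17/3, 10/3)
3. C_x = 16/3  [BE ∥ CF ∩ EF ∥ BC]
4. C_y = -41/3  [BE ∥ CF ∩ EF ∥ BC]
   → C = (16/3, -41/3)

C = (16/3, -41/3)
F = (-17/3, 10/3)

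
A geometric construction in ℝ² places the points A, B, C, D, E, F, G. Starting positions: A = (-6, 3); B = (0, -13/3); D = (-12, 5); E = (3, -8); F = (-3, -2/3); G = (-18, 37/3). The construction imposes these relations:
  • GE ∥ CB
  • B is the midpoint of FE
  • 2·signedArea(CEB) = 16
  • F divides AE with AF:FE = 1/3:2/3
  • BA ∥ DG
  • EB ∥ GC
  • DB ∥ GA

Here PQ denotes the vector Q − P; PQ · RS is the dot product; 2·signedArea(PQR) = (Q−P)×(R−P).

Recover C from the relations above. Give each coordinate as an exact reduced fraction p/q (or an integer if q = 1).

1. C_x = -21  [GE ∥ CB ∩ EB ∥ GC]
2. C_y = 16  [GE ∥ CB ∩ EB ∥ GC]
   → C = (-21, 16)

C = (-21, 16)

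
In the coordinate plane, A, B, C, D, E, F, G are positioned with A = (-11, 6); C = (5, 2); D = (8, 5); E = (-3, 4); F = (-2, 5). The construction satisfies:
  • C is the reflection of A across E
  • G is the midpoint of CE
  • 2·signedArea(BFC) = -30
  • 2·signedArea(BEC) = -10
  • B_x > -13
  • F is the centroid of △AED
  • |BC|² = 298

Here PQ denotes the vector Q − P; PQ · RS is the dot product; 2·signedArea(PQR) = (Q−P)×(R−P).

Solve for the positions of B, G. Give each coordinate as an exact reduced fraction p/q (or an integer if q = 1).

B = (-12, 5)
G = (1, 3)

1. B_x = -12  [2·signedArea(BEC) = -10 ∩ 2·signedArea(BFC) = -30]
2. B_y = 5  [2·signedArea(BEC) = -10 ∩ 2·signedArea(BFC) = -30]
   → B = (-12, 5)
3. G_x = 1  [G is the midpoint of CE]
4. G_y = 3  [G is the midpoint of CE]
   → G = (1, 3)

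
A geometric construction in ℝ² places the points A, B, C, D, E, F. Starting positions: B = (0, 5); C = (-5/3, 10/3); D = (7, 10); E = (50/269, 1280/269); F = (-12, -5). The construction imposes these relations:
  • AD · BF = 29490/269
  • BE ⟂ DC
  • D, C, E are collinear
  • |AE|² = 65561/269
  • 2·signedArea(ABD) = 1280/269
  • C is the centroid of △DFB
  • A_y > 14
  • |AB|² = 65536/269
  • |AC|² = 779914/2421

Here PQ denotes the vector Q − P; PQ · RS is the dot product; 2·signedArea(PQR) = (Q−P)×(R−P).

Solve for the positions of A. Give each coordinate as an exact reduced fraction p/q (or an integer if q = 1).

1. A_x = 3328/269  [AD · BF = 29490/269 ∩ 2·signedArea(ABD) = 1280/269]
2. A_y = 3905/269  [AD · BF = 29490/269 ∩ 2·signedArea(ABD) = 1280/269]
   → A = (3328/269, 3905/269)

A = (3328/269, 3905/269)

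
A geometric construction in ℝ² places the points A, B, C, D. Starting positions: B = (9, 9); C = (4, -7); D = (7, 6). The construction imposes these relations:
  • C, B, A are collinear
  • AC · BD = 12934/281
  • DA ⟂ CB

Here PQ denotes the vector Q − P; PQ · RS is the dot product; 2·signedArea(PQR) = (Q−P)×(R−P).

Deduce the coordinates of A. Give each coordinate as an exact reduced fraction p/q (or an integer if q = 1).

1. A_x = 2239/281  [C, B, A are collinear ∩ DA ⟂ CB]
2. A_y = 1601/281  [C, B, A are collinear ∩ DA ⟂ CB]
   → A = (2239/281, 1601/281)

A = (2239/281, 1601/281)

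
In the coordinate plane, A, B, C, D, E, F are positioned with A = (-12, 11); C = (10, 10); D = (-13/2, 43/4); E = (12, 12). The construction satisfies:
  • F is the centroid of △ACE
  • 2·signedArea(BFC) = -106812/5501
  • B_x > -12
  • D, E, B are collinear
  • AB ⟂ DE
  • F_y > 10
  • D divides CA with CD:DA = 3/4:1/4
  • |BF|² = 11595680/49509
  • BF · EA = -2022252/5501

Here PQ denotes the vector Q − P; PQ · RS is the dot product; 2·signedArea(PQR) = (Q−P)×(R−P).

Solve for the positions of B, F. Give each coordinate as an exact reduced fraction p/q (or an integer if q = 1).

B = (-65782/5501, 57107/5501)
F = (10/3, 11)

1. B_x = -65782/5501  [D, E, B are collinear ∩ AB ⟂ DE]
2. B_y = 57107/5501  [D, E, B are collinear ∩ AB ⟂ DE]
   → B = (-65782/5501, 57107/5501)
3. F_x = 10/3  [F is the centroid of △ACE]
4. F_y = 11  [F is the centroid of △ACE]
   → F = (10/3, 11)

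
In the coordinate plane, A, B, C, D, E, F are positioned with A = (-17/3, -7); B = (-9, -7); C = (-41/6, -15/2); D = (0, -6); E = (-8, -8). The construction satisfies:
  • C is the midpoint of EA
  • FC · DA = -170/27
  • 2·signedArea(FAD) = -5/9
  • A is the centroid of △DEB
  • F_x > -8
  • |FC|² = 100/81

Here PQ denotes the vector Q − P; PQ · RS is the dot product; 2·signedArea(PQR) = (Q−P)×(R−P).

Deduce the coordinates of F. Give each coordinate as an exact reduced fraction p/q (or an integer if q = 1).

1. F_x = -143/18  [2·signedArea(FAD) = -5/9 ∩ FC · DA = -170/27]
2. F_y = -15/2  [2·signedArea(FAD) = -5/9 ∩ FC · DA = -170/27]
   → F = (-143/18, -15/2)

F = (-143/18, -15/2)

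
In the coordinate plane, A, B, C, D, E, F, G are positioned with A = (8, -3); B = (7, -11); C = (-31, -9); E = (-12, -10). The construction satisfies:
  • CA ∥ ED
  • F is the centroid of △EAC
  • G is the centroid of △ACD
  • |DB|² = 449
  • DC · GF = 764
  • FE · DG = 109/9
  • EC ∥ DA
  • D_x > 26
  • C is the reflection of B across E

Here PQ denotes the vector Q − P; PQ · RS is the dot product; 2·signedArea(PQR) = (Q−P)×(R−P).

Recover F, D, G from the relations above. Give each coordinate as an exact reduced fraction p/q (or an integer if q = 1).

D = (27, -4)
F = (-35/3, -22/3)
G = (4/3, -16/3)

1. F_x = -35/3  [F is the centroid of △EAC]
2. F_y = -22/3  [F is the centroid of △EAC]
   → F = (-35/3, -22/3)
3. D_x = 27  [EC ∥ DA ∩ CA ∥ ED]
4. D_y = -4  [EC ∥ DA ∩ CA ∥ ED]
   → D = (27, -4)
5. G_x = 4/3  [G is the centroid of △ACD]
6. G_y = -16/3  [G is the centroid of △ACD]
   → G = (4/3, -16/3)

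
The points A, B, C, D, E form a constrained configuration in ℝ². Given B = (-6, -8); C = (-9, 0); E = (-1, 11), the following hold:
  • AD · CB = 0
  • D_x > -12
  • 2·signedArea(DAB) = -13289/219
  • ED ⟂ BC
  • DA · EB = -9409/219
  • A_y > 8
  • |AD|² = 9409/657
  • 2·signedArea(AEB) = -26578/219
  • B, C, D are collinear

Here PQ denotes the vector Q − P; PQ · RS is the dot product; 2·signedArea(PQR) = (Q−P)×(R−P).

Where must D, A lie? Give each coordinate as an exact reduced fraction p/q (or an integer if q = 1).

A = (-1771/219, 609/73)
D = (-849/73, 512/73)

1. D_x = -849/73  [B, C, D are collinear ∩ ED ⟂ BC]
2. D_y = 512/73  [B, C, D are collinear ∩ ED ⟂ BC]
   → D = (-849/73, 512/73)
3. A_x = -1771/219  [AD · CB = 0 ∩ DA · EB = -9409/219]
4. A_y = 609/73  [AD · CB = 0 ∩ DA · EB = -9409/219]
   → A = (-1771/219, 609/73)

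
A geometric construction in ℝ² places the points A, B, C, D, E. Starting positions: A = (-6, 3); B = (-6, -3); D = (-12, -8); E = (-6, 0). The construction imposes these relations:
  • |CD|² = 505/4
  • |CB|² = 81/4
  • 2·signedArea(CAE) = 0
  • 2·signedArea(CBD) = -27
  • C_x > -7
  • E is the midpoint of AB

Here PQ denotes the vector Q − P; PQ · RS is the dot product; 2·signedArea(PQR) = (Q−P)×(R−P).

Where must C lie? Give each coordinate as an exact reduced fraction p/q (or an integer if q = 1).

C = (-6, 3/2)

1. C_x = -6  [2·signedArea(CAE) = 0 ∩ 2·signedArea(CBD) = -27]
2. C_y = 3/2  [2·signedArea(CAE) = 0 ∩ 2·signedArea(CBD) = -27]
   → C = (-6, 3/2)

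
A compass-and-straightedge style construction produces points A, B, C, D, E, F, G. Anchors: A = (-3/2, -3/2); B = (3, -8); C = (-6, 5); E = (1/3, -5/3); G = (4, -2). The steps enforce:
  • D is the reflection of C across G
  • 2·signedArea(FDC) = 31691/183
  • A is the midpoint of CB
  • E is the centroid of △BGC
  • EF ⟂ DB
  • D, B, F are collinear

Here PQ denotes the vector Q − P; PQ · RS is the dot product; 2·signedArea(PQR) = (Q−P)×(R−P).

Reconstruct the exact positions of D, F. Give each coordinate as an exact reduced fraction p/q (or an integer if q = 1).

D = (14, -9)
F = (-79/366, -2821/366)

1. D_x = 14  [D is the reflection of C across G]
2. D_y = -9  [D is the reflection of C across G]
   → D = (14, -9)
3. F_x = -79/366  [D, B, F are collinear ∩ EF ⟂ DB]
4. F_y = -2821/366  [D, B, F are collinear ∩ EF ⟂ DB]
   → F = (-79/366, -2821/366)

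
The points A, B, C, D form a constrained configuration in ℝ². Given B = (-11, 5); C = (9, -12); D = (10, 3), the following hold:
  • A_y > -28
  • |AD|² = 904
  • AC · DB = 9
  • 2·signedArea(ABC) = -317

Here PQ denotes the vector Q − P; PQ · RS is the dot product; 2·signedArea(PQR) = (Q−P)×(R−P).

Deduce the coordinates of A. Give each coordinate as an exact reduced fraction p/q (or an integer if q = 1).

1. A_x = 8  [2·signedArea(ABC) = -317 ∩ AC · DB = 9]
2. A_y = -27  [2·signedArea(ABC) = -317 ∩ AC · DB = 9]
   → A = (8, -27)

A = (8, -27)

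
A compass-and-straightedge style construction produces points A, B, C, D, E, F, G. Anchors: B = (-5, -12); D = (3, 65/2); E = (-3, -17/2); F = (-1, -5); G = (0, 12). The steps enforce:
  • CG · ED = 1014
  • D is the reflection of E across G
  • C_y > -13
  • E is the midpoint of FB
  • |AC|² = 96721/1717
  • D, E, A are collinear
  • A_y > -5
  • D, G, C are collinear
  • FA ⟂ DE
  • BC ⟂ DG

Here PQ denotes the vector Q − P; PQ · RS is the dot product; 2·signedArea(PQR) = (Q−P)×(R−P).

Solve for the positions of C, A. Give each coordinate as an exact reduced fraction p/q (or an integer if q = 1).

A = (-4218/1717, -8219/1717)
C = (-6084/1717, -20970/1717)

1. C_x = -6084/1717  [D, G, C are collinear ∩ BC ⟂ DG]
2. C_y = -20970/1717  [D, G, C are collinear ∩ BC ⟂ DG]
   → C = (-6084/1717, -20970/1717)
3. A_x = -4218/1717  [D, E, A are collinear ∩ FA ⟂ DE]
4. A_y = -8219/1717  [D, E, A are collinear ∩ FA ⟂ DE]
   → A = (-4218/1717, -8219/1717)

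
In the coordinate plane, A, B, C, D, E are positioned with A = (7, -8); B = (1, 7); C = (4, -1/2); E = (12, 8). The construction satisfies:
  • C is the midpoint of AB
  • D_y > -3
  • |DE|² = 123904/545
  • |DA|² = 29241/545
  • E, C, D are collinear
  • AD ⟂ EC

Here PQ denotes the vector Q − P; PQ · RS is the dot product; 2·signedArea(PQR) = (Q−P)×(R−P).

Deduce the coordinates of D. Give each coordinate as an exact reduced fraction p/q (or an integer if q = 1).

1. D_x = 908/545  [E, C, D are collinear ∩ AD ⟂ EC]
2. D_y = -1624/545  [E, C, D are collinear ∩ AD ⟂ EC]
   → D = (908/545, -1624/545)

D = (908/545, -1624/545)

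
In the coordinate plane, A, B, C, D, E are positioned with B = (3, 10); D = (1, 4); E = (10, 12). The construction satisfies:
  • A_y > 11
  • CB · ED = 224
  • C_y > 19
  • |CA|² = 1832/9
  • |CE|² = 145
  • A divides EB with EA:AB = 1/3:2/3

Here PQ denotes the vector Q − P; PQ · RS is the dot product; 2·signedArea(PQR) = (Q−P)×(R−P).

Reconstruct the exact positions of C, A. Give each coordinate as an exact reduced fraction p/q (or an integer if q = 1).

A = (23/3, 34/3)
C = (19, 20)

1. C_x = 19  [line 9·x + 8·y + -331 = 0 ∩ |CE|² = 145]
2. C_y = 20  [line 9·x + 8·y + -331 = 0 ∩ |CE|² = 145]
   → C = (19, 20)
3. A_x = 23/3  [A divides EB with EA:AB = 1/3:2/3]
4. A_y = 34/3  [A divides EB with EA:AB = 1/3:2/3]
   → A = (23/3, 34/3)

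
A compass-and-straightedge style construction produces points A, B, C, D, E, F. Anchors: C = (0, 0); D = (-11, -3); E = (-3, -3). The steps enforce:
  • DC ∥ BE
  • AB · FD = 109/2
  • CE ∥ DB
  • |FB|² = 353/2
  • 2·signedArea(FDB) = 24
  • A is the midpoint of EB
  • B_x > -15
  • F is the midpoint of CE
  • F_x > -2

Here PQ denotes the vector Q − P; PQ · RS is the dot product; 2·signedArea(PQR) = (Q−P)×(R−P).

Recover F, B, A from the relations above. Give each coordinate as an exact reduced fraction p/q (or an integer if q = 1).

1. F_x = -3/2  [F is the midpoint of CE]
2. F_y = -3/2  [F is the midpoint of CE]
   → F = (-3/2, -3/2)
3. B_x = -14  [DC ∥ BE ∩ CE ∥ DB]
4. B_y = -6  [DC ∥ BE ∩ CE ∥ DB]
   → B = (-14, -6)
5. A_x = -17/2  [A is the midpoint of EB]
6. A_y = -9/2  [A is the midpoint of EB]
   → A = (-17/2, -9/2)

A = (-17/2, -9/2)
B = (-14, -6)
F = (-3/2, -3/2)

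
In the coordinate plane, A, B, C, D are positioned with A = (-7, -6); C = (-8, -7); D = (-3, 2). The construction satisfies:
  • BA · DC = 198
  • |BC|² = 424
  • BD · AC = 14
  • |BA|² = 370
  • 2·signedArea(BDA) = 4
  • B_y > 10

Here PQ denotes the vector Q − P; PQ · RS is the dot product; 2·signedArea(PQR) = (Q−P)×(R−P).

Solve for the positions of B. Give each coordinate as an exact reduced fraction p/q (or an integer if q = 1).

B = (2, 11)

1. B_x = 2  [2·signedArea(BDA) = 4 ∩ BD · AC = 14]
2. B_y = 11  [2·signedArea(BDA) = 4 ∩ BD · AC = 14]
   → B = (2, 11)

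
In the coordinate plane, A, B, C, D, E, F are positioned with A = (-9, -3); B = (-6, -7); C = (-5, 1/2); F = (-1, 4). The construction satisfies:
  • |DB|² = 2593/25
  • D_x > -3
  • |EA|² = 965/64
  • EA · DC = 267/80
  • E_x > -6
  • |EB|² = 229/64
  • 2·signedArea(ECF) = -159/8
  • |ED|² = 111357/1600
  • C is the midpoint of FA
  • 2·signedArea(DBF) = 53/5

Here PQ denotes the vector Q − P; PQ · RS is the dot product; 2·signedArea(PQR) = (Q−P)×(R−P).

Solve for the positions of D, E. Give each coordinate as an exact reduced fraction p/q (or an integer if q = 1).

D = (-13/5, 13/5)
E = (-23/4, -41/8)

1. D_x = -13/5  [line -11·x + 5·y + -208/5 = 0 ∩ |DB|² = 2593/25]
2. D_y = 13/5  [line -11·x + 5·y + -208/5 = 0 ∩ |DB|² = 2593/25]
   → D = (-13/5, 13/5)
3. E_x = -23/4  [2·signedArea(ECF) = -159/8 ∩ EA · DC = 267/80]
4. E_y = -41/8  [2·signedArea(ECF) = -159/8 ∩ EA · DC = 267/80]
   → E = (-23/4, -41/8)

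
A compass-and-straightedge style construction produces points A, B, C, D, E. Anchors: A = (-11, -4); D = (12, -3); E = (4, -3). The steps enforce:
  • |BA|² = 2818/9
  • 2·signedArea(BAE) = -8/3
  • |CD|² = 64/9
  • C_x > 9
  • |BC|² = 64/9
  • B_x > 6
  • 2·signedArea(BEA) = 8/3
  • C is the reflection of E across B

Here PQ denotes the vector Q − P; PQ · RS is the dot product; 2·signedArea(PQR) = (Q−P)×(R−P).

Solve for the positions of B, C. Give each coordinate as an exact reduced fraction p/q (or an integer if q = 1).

1. B_x = 20/3  [line -1·x + 15·y + 155/3 = 0 ∩ |BA|² = 2818/9]
2. B_y = -3  [line -1·x + 15·y + 155/3 = 0 ∩ |BA|² = 2818/9]
   → B = (20/3, -3)
3. C_x = 28/3  [C is the reflection of E across B]
4. C_y = -3  [C is the reflection of E across B]
   → C = (28/3, -3)

B = (20/3, -3)
C = (28/3, -3)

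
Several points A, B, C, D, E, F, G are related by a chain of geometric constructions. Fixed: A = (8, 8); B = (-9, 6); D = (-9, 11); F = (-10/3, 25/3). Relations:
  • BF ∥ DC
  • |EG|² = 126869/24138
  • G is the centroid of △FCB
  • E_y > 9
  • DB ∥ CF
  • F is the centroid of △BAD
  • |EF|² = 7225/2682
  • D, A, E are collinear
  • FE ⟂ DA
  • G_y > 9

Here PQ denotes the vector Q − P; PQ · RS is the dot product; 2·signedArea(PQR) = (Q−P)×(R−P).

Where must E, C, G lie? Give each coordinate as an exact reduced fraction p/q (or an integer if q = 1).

1. E_x = -2725/894  [D, A, E are collinear ∩ FE ⟂ DA]
2. E_y = 2965/298  [D, A, E are collinear ∩ FE ⟂ DA]
   → E = (-2725/894, 2965/298)
3. C_x = -10/3  [DB ∥ CF ∩ BF ∥ DC]
4. C_y = 40/3  [DB ∥ CF ∩ BF ∥ DC]
   → C = (-10/3, 40/3)
5. G_x = -47/9  [G is the centroid of △FCB]
6. G_y = 83/9  [G is the centroid of △FCB]
   → G = (-47/9, 83/9)

C = (-10/3, 40/3)
E = (-2725/894, 2965/298)
G = (-47/9, 83/9)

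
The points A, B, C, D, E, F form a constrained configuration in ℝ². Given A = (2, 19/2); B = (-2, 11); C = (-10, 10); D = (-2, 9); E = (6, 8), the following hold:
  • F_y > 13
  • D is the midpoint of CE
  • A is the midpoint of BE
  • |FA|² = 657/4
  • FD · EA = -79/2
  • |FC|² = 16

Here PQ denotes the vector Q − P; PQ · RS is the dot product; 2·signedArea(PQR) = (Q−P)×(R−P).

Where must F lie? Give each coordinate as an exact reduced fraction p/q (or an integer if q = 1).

F = (-10, 14)

1. F_x = -10  [line 4·x + -3/2·y + 61 = 0 ∩ |FA|² = 657/4]
2. F_y = 14  [line 4·x + -3/2·y + 61 = 0 ∩ |FA|² = 657/4]
   → F = (-10, 14)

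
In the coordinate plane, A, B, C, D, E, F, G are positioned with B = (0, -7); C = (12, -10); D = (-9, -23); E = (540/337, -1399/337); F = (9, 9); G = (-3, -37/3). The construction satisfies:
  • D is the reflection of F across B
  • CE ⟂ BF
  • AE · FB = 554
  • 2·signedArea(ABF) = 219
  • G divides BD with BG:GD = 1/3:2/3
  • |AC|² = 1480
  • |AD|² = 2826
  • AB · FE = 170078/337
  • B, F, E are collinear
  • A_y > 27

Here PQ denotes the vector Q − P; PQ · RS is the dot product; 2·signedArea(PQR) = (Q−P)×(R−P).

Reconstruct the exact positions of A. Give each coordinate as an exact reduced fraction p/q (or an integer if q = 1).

1. A_x = 6  [2·signedArea(ABF) = 219 ∩ AB · FE = 170078/337]
2. A_y = 28  [2·signedArea(ABF) = 219 ∩ AB · FE = 170078/337]
   → A = (6, 28)

A = (6, 28)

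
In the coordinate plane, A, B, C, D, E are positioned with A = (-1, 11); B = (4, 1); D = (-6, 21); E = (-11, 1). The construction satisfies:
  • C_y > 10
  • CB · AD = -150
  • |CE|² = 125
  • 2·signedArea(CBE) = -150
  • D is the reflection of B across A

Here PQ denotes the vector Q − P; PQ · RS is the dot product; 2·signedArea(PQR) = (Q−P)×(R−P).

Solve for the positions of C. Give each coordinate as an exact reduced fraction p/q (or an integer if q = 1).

C = (-6, 11)

1. C_x = -6  [2·signedArea(CBE) = -150 ∩ CB · AD = -150]
2. C_y = 11  [2·signedArea(CBE) = -150 ∩ CB · AD = -150]
   → C = (-6, 11)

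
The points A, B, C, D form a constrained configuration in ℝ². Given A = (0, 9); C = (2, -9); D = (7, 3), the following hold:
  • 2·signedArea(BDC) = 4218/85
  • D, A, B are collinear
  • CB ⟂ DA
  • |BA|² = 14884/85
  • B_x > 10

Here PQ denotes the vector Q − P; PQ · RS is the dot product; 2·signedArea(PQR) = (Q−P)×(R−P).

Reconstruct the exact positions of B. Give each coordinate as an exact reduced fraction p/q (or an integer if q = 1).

B = (854/85, 33/85)

1. B_x = 854/85  [D, A, B are collinear ∩ CB ⟂ DA]
2. B_y = 33/85  [D, A, B are collinear ∩ CB ⟂ DA]
   → B = (854/85, 33/85)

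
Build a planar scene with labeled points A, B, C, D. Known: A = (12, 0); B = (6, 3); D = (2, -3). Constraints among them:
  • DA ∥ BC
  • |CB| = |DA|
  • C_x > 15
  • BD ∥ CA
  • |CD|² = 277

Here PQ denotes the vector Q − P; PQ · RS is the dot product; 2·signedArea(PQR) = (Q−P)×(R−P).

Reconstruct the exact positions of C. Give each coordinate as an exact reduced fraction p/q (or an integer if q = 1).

1. C_x = 16  [BD ∥ CA ∩ DA ∥ BC]
2. C_y = 6  [BD ∥ CA ∩ DA ∥ BC]
   → C = (16, 6)

C = (16, 6)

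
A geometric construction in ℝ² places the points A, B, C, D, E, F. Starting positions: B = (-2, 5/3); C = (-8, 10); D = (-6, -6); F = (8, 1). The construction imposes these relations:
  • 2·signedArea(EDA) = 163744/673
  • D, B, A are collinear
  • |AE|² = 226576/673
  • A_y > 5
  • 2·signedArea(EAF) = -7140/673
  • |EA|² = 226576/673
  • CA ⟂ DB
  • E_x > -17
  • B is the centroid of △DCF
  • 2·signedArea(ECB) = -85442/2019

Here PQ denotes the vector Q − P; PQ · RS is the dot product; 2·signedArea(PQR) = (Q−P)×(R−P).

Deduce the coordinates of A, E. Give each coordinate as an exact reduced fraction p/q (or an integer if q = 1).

A = (90/673, 3874/673)
E = (-10858/673, 9586/673)

1. A_x = 90/673  [D, B, A are collinear ∩ CA ⟂ DB]
2. A_y = 3874/673  [D, B, A are collinear ∩ CA ⟂ DB]
   → A = (90/673, 3874/673)
3. E_x = -10858/673  [2·signedArea(ECB) = -85442/2019 ∩ 2·signedArea(EAF) = -7140/673]
4. E_y = 9586/673  [2·signedArea(ECB) = -85442/2019 ∩ 2·signedArea(EAF) = -7140/673]
   → E = (-10858/673, 9586/673)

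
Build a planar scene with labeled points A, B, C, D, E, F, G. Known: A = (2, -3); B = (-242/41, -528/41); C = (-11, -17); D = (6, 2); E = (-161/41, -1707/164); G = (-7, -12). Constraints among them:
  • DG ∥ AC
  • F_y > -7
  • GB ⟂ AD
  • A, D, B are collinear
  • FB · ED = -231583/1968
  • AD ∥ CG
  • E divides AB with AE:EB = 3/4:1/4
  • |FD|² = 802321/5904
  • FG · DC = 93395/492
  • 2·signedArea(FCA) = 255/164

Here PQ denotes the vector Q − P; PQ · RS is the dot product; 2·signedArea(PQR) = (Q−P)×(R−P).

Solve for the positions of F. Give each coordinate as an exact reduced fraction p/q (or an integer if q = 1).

F = (-202/123, -3347/492)

1. F_x = -202/123  [FB · ED = -231583/1968 ∩ 2·signedArea(FCA) = 255/164]
2. F_y = -3347/492  [FB · ED = -231583/1968 ∩ 2·signedArea(FCA) = 255/164]
   → F = (-202/123, -3347/492)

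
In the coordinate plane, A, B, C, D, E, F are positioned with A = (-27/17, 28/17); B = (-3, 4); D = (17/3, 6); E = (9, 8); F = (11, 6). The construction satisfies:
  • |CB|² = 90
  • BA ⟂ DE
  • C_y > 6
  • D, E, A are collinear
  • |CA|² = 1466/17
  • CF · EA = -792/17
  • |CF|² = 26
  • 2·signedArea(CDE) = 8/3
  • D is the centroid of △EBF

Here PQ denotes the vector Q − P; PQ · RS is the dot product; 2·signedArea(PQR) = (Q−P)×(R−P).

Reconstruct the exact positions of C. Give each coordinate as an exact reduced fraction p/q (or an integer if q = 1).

1. C_x = 6  [CF · EA = -792/17 ∩ 2·signedArea(CDE) = 8/3]
2. C_y = 7  [CF · EA = -792/17 ∩ 2·signedArea(CDE) = 8/3]
   → C = (6, 7)

C = (6, 7)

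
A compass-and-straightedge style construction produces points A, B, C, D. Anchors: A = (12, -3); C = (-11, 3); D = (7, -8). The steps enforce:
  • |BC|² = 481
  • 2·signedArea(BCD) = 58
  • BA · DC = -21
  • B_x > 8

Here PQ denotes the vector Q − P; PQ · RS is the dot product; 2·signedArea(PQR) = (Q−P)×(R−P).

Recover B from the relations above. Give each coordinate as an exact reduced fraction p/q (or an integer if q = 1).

B = (9, -6)

1. B_x = 9  [2·signedArea(BCD) = 58 ∩ BA · DC = -21]
2. B_y = -6  [2·signedArea(BCD) = 58 ∩ BA · DC = -21]
   → B = (9, -6)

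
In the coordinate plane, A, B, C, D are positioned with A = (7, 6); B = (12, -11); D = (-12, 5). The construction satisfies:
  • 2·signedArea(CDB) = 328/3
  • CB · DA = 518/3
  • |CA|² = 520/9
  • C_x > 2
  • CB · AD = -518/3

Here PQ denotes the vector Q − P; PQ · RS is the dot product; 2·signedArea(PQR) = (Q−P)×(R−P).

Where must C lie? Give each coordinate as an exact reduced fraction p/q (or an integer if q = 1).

C = (7/3, 0)

1. C_x = 7/3  [CB · AD = -518/3 ∩ 2·signedArea(CDB) = 328/3]
2. C_y = 0  [CB · AD = -518/3 ∩ 2·signedArea(CDB) = 328/3]
   → C = (7/3, 0)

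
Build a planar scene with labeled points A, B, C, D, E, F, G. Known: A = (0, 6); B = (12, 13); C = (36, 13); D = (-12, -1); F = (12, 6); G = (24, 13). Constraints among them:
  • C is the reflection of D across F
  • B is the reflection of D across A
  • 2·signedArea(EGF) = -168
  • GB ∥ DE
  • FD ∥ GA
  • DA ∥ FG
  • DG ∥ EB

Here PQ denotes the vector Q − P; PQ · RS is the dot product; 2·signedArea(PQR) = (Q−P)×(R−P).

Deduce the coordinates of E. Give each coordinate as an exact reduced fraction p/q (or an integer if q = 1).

1. E_x = -24  [DG ∥ EB ∩ GB ∥ DE]
2. E_y = -1  [DG ∥ EB ∩ GB ∥ DE]
   → E = (-24, -1)

E = (-24, -1)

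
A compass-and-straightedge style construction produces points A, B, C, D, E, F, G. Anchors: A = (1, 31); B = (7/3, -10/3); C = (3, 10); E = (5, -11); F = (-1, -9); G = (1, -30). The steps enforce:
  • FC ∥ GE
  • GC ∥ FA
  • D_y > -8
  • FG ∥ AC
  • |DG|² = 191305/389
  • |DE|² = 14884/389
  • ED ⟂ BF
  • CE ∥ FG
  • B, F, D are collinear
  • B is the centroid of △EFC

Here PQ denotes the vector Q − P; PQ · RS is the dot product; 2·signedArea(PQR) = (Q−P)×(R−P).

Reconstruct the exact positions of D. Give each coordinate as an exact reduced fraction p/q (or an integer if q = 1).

1. D_x = -129/389  [B, F, D are collinear ∩ ED ⟂ BF]
2. D_y = -3059/389  [B, F, D are collinear ∩ ED ⟂ BF]
   → D = (-129/389, -3059/389)

D = (-129/389, -3059/389)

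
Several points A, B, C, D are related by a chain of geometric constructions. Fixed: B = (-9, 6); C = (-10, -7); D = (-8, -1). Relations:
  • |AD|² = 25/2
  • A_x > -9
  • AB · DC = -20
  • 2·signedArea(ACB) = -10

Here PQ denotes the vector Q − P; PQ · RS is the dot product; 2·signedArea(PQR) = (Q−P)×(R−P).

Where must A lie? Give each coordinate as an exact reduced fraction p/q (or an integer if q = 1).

A = (-17/2, 5/2)

1. A_x = -17/2  [2·signedArea(ACB) = -10 ∩ AB · DC = -20]
2. A_y = 5/2  [2·signedArea(ACB) = -10 ∩ AB · DC = -20]
   → A = (-17/2, 5/2)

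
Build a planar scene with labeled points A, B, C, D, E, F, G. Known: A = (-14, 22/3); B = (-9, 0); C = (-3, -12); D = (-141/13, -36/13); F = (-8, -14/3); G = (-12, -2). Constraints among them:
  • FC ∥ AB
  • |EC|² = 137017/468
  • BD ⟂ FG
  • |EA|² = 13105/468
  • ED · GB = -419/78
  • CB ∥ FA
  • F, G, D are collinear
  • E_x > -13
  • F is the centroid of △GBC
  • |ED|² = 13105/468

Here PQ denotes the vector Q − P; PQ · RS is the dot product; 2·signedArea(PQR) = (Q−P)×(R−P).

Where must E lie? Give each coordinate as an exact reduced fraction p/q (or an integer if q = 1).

1. E_x = -323/26  [line -3·x + -2·y + -2551/78 = 0 ∩ |EA|² = 13105/468]
2. E_y = 89/39  [line -3·x + -2·y + -2551/78 = 0 ∩ |EA|² = 13105/468]
   → E = (-323/26, 89/39)

E = (-323/26, 89/39)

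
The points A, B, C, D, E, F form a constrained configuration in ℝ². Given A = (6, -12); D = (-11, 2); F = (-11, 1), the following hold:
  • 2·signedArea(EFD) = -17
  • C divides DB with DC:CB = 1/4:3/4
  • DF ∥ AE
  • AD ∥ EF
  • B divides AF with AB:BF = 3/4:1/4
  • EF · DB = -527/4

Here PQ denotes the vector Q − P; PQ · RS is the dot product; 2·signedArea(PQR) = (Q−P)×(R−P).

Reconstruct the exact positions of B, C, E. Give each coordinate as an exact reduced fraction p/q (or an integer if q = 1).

B = (-27/4, -9/4)
C = (-159/16, 15/16)
E = (6, -13)

1. B_x = -27/4  [B divides AF with AB:BF = 3/4:1/4]
2. B_y = -9/4  [B divides AF with AB:BF = 3/4:1/4]
   → B = (-27/4, -9/4)
3. C_x = -159/16  [C divides DB with DC:CB = 1/4:3/4]
4. C_y = 15/16  [C divides DB with DC:CB = 1/4:3/4]
   → C = (-159/16, 15/16)
5. E_x = 6  [AD ∥ EF ∩ DF ∥ AE]
6. E_y = -13  [AD ∥ EF ∩ DF ∥ AE]
   → E = (6, -13)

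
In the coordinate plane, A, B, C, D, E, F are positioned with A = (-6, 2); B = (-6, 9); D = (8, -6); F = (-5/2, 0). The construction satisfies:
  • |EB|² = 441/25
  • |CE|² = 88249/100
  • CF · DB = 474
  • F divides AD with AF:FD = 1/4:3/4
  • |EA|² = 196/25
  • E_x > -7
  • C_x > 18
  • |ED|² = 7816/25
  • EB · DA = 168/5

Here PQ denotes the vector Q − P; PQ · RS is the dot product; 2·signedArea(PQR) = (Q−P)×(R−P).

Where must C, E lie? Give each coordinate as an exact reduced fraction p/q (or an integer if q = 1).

C = (37/2, -12)
E = (-6, 24/5)

1. E_x = -6  [line 14·x + -8·y + 612/5 = 0 ∩ |ED|² = 7816/25]
2. E_y = 24/5  [line 14·x + -8·y + 612/5 = 0 ∩ |ED|² = 7816/25]
   → E = (-6, 24/5)
3. C_x = 37/2  [line 14·x + -15·y + -439 = 0 ∩ |CE|² = 88249/100]
4. C_y = -12  [line 14·x + -15·y + -439 = 0 ∩ |CE|² = 88249/100]
   → C = (37/2, -12)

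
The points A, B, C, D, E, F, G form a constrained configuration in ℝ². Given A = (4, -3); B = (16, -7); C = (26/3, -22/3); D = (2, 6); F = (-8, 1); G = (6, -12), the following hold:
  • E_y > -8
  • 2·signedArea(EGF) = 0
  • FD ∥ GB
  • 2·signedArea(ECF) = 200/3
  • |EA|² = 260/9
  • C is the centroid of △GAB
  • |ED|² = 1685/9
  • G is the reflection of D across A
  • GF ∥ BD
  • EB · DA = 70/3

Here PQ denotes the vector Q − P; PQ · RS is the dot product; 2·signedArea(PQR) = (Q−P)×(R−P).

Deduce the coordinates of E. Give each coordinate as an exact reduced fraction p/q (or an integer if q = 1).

E = (4/3, -23/3)

1. E_x = 4/3  [2·signedArea(EGF) = 0 ∩ 2·signedArea(ECF) = 200/3]
2. E_y = -23/3  [2·signedArea(EGF) = 0 ∩ 2·signedArea(ECF) = 200/3]
   → E = (4/3, -23/3)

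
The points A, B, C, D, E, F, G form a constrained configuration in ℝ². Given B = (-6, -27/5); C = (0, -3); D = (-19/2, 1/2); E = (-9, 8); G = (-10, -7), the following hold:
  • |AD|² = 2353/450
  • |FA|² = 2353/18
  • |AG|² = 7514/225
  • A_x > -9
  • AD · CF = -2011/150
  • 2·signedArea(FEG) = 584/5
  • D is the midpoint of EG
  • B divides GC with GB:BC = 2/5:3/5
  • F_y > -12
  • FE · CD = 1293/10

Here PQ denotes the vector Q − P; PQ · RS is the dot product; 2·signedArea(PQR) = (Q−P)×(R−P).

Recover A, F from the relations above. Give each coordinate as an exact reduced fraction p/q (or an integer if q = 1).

A = (-25/3, -22/15)
F = (-5/2, -113/10)

1. F_x = -5/2  [2·signedArea(FEG) = 584/5 ∩ FE · CD = 1293/10]
2. F_y = -113/10  [2·signedArea(FEG) = 584/5 ∩ FE · CD = 1293/10]
   → F = (-5/2, -113/10)
3. A_x = -25/3  [line 5/2·x + 83/10·y + 4951/150 = 0 ∩ |AG|² = 7514/225]
4. A_y = -22/15  [line 5/2·x + 83/10·y + 4951/150 = 0 ∩ |AG|² = 7514/225]
   → A = (-25/3, -22/15)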